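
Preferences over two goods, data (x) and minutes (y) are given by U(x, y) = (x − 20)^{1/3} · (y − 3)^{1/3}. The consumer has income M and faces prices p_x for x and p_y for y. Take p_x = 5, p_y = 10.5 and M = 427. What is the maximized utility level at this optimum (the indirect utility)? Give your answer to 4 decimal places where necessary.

V = 7.4639

MRS = (y−3)/(x−20). Tangency with p_x/p_y gives y−3 = (p_x/p_y)·(x−20).
After buying the subsistence bundle (20, 3), a share 0.5 of the remaining income goes to x: x* = 20 + 0.5·(M − 20p_x − 3p_y)/p_x.
Discretionary income = 427 − 20·5 − 3·10.5 = 295.5; x* = 20 + 0.5·295.5/5 = 49.55; y* = 3 + 0.5·295.5/10.5 = 17.0714.
Utility at the optimum: U(49.55, 17.0714) = 7.4639.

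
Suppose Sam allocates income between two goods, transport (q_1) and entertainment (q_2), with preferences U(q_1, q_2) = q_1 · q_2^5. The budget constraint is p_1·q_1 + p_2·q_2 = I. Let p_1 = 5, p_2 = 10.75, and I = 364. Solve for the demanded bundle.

At p_1=5, p_2=10.75, I=364: q_1* = 1/6·364/5 = 12.1333, q_2* = 28.2171.

q_1* = 12.1333, q_2* = 28.2171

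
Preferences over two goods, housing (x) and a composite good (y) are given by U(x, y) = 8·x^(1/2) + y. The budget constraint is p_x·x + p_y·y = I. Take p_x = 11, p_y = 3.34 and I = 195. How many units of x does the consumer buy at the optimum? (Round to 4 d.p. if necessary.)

Set MRS = p_x/p_y: 4·x^(−1/2) = p_x/p_y.
Thus x* = (4·p_y/p_x)² — independent of I — with the rest of income spent on y.
Plugging in: x* = (4·3.34/11)² = 1.4751.

x* = 1.4751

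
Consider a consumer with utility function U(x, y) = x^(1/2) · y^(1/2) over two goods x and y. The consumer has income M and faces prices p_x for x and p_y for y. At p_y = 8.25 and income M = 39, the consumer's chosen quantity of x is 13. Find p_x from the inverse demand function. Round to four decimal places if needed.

Tangency: MRS = y/x = p_x/p_y.
So 0.5·p_y·y = 0.5·p_x·x; combined with the budget, a share 0.5 of income goes to x.
Demand: x*(p_x,p_y,M) = 0.5·M/p_x and y* = 0.5·M/p_y.
Set x* = 13 in the demand function and solve for p_x: p_x = 1.5.

p_x = 1.5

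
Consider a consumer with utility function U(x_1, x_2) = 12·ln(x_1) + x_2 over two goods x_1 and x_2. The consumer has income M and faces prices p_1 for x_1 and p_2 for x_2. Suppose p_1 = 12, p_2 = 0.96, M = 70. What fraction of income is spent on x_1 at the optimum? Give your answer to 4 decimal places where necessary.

share on x_1 = 0.1646

So x_1*(p_1,p_2) = 12·p_2/p_1, independent of income; and x_2* = (M − 12·p_2)/p_2.
At the given prices: x_1* = 12·0.96/12 = 0.96, and x_2* = 60.9167.
Expenditure on x_1: 12·0.96 = 11.52; share = 0.1646.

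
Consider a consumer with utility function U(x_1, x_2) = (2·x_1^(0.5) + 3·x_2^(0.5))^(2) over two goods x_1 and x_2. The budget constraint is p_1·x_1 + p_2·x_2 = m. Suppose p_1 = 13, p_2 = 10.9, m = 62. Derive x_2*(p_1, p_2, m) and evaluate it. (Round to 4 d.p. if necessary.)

x_2* = 4.1439

MRS = MU_x_1/MU_x_2 = (2/3)·(x_2/x_1)^(0.5). Set equal to p_1/p_2.
Hence x_2/x_1 = ((3/2)·p_1/p_2)^(1/(0.5)), i.e. raised to the 2 power.
Substitute x_2 = (x_2/x_1)·x_1 into the budget: x_1* = m/(p_1 + p_2·(x_2/x_1)).
Numerically x_2/x_1 = 3.200488, so x_1* = 62/(13 + 10.9·3.200488) = 1.2948 and x_2* = 3.200488·1.2948 = 4.1439.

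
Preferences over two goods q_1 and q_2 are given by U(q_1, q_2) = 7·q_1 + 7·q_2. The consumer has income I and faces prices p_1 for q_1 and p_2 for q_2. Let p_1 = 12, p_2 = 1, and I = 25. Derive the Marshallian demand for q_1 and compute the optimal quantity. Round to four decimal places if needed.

q_1* = 0

Linear utility — the consumer picks whichever good has higher MU/price: 7/12 = 0.5833 vs 7/1 = 7.
q_2 gives more utility per dollar, so spend all income on q_2: q_2* = I/p_2, q_1* = 0.
Numerically: q_1* = 0, q_2* = 25.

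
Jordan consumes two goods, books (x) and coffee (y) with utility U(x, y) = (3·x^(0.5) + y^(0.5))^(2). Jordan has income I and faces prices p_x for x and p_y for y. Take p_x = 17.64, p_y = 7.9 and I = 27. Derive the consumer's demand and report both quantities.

MU_x ∝ 3·x^(-0.5), MU_y ∝ y^(-0.5), so MRS = 3·(y/x)^(0.5) = p_x/p_y.
Hence y/x = ((1/3)·p_x/p_y)^(1/(0.5)), i.e. raised to the 2 power.
Substitute y = (y/x)·x into the budget: x* = I/(p_x + p_y·(y/x)).
Numerically y/x = 0.553988, so x* = 27/(17.64 + 7.9·0.553988) = 1.2264 and y* = 0.553988·1.2264 = 0.6794.

x* = 1.2264, y* = 0.6794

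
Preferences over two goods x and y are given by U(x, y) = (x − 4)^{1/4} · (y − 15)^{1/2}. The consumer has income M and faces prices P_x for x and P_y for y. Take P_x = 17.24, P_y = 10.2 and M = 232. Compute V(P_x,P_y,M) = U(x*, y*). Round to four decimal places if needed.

Discretionary income = 232 − 4·17.24 − 15·10.2 = 10.04; x* = 4 + 1/3·10.04/17.24 = 4.1941; y* = 15 + 2/3·10.04/10.2 = 15.6562.
Utility at the optimum: U(4.1941, 15.6562) = 0.5377.

V = 0.5377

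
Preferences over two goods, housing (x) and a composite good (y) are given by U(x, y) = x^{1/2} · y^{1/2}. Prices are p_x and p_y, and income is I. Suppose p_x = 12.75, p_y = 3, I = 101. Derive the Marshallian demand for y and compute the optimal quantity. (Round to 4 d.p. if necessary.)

y* = 16.8333

The MRS is y/x. Set MRS = p_x/p_y.
So 0.5·p_y·y = 0.5·p_x·x; combined with the budget, a share 0.5 of income goes to x.
Demand: x*(p_x,p_y,I) = 0.5·I/p_x and y* = 0.5·I/p_y.
At p_x=12.75, p_y=3, I=101: y* = 0.5·101/3 = 16.8333.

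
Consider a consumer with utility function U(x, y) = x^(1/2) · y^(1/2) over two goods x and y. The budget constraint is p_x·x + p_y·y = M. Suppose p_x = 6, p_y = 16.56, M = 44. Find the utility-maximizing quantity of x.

x* = 3.6667

Tangency: MRS = y/x = p_x/p_y.
Rearranging, p_y·y = p_x·x. Substituting into the budget gives p_x·x·(1 + 1) = M.
Demand: x*(p_x,p_y,M) = 0.5·M/p_x and y* = 0.5·M/p_y.
At p_x=6, p_y=16.56, M=44: x* = 0.5·44/6 = 3.6667.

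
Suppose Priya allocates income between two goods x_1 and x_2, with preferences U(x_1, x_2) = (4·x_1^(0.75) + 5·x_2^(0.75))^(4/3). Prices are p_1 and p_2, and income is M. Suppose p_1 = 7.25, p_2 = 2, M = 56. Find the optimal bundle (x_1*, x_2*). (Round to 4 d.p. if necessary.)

MU_x_1 ∝ 4·x_1^(-0.25), MU_x_2 ∝ 5·x_2^(-0.25), so MRS = (4/5)·(x_2/x_1)^(0.25) = p_1/p_2.
Solve for the ratio: x_2/x_1 = [(5/4)·p_1/p_2]^(4).
With the ratio pinned down, the budget gives x_1* = M/(p_1 + p_2·(x_2/x_1)) and x_2* = (x_2/x_1)·x_1*.
Numerically x_2/x_1 = 421.572328, so x_1* = 56/(7.25 + 2·421.572328) = 0.0659 and x_2* = 421.572328·0.0659 = 27.7613.

x_1* = 0.0659, x_2* = 27.7613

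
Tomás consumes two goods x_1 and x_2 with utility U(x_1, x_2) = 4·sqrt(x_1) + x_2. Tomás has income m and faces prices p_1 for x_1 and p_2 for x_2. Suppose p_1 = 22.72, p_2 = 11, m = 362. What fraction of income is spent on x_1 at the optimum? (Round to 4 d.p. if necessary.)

share on x_1 = 0.0588

Utility is quasi-linear in x_2; the FOC for x_1 is 2/√x_1 = p_1/p_2.
Thus x_1* = (2·p_2/p_1)² — independent of m — with the rest of income spent on x_2.
Plugging in: x_1* = (2·11/22.72)² = 0.9376, x_2* = 30.9725.
Expenditure on x_1: 22.72·0.9376 = 21.3028; share = 0.0588.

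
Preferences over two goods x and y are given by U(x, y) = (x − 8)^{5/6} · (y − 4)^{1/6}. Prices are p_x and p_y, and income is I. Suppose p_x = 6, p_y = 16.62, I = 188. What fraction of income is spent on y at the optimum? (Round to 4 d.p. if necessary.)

share on y = 0.4188

MRS = 5·(y−4)/(x−8). Tangency with p_x/p_y gives y−4 = (1/5)·(p_x/p_y)·(x−8).
After buying the subsistence bundle (8, 4), a share 5/6 of the remaining income goes to x: x* = 8 + 5/6·(I − 8p_x − 4p_y)/p_x.
Discretionary income = 188 − 8·6 − 4·16.62 = 73.52; x* = 8 + 5/6·73.52/6 = 18.2111; y* = 4 + 1/6·73.52/16.62 = 4.7373.
Expenditure on y: 16.62·4.7373 = 78.7333; share = 0.4188.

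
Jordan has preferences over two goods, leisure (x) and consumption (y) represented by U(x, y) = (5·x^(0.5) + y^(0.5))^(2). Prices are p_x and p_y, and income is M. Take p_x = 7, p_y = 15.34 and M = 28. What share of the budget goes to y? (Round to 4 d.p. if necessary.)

share on y = 0.0179

MRS = MU_x/MU_y = 5·(y/x)^(0.5). Set equal to p_x/p_y.
Solve for the ratio: y/x = [(1/5)·p_x/p_y]^(2).
With the ratio pinned down, the budget gives x* = M/(p_x + p_y·(y/x)) and y* = (y/x)·x*.
Numerically y/x = 0.008329, so x* = 28/(7 + 15.34·0.008329) = 3.9283 and y* = 0.008329·3.9283 = 0.0327.
Expenditure on y: 15.34·0.0327 = 0.5019; share = 0.0179.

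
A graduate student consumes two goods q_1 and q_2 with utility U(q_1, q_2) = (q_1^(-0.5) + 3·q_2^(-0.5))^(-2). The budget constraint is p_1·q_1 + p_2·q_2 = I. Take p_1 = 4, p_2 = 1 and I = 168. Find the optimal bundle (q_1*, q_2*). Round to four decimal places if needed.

MRS = MU_q_1/MU_q_2 = (1/3)·(q_2/q_1)^(1.5). Set equal to p_1/p_2.
Solve for the ratio: q_2/q_1 = [3·p_1/p_2]^(2/3).
Substitute q_2 = (q_2/q_1)·q_1 into the budget: q_1* = I/(p_1 + p_2·(q_2/q_1)).
Numerically q_2/q_1 = 5.241483, so q_1* = 168/(4 + 1·5.241483) = 18.1789 and q_2* = 5.241483·18.1789 = 95.2844.

q_1* = 18.1789, q_2* = 95.2844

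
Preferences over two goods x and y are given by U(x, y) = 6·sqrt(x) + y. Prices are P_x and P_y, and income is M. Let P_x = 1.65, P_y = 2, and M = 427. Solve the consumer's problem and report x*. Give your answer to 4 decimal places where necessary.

MU_x = 3/√x, MU_y = 1. Tangency: 3/√x = P_x/P_y.
Thus x* = (3·P_y/P_x)² — independent of M — with the rest of income spent on y.
Plugging in: x* = (3·2/1.65)² = 13.2231.

x* = 13.2231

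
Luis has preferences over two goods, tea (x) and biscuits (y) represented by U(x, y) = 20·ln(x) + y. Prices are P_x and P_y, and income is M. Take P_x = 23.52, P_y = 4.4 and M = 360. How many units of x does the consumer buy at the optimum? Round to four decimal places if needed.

x* = 3.7415

Set MRS = P_x/P_y: (20/x)/1 = P_x/P_y.
So x*(P_x,P_y) = 20·P_y/P_x, independent of income; and y* = (M − 20·P_y)/P_y.
At the given prices: x* = 20·4.4/23.52 = 3.7415.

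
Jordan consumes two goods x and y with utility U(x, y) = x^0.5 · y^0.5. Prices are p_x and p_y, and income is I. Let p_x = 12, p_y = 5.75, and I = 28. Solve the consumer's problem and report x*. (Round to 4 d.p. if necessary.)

MU_x/MU_y = (0.5·y)/(0.5·x); tangency sets this equal to p_x/p_y.
So 0.5·p_y·y = 0.5·p_x·x; combined with the budget, a share 0.5 of income goes to x.
Demand: x*(p_x,p_y,I) = 0.5·I/p_x and y* = 0.5·I/p_y.
At p_x=12, p_y=5.75, I=28: x* = 0.5·28/12 = 1.1667.

x* = 1.1667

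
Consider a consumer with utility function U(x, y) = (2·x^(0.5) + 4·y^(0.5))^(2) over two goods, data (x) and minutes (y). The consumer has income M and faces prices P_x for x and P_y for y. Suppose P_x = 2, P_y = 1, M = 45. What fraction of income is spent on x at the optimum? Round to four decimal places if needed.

share on x = 0.1111

MU_x ∝ 2·x^(-0.5), MU_y ∝ 4·y^(-0.5), so MRS = (1/2)·(y/x)^(0.5) = P_x/P_y.
Solve for the ratio: y/x = [2·P_x/P_y]^(2).
With the ratio pinned down, the budget gives x* = M/(P_x + P_y·(y/x)) and y* = (y/x)·x*.
Numerically y/x = 16, so x* = 45/(2 + 1·16) = 2.5 and y* = 16·2.5 = 40.
Expenditure on x: 2·2.5 = 5; share = 0.1111.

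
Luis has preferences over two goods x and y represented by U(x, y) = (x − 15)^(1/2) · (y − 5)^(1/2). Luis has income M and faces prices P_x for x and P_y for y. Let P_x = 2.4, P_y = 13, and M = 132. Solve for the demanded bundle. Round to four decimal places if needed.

This is Cobb-Douglas in (x−15, y−5): tangency gives 0.5·P_y·(y−5) = 0.5·P_x·(x−15).
After buying the subsistence bundle (15, 5), a share 0.5 of the remaining income goes to x: x* = 15 + 0.5·(M − 15P_x − 5P_y)/P_x.
Discretionary income = 132 − 15·2.4 − 5·13 = 31; x* = 15 + 0.5·31/2.4 = 21.4583; y* = 5 + 0.5·31/13 = 6.1923.

x* = 21.4583, y* = 6.1923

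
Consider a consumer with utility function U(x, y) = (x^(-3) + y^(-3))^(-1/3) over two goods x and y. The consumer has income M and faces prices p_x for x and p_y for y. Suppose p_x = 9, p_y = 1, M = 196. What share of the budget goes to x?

share on x = 0.8386

From the CES first-order condition, (y/x)^(4) = p_x/p_y.
Hence y/x = (p_x/p_y)^(1/(4)), i.e. raised to the 0.25 power.
With the ratio pinned down, the budget gives x* = M/(p_x + p_y·(y/x)) and y* = (y/x)·x*.
Numerically y/x = 1.732051, so x* = 196/(9 + 1·1.732051) = 18.2631 and y* = 1.732051·18.2631 = 31.6325.
Expenditure on x: 9·18.2631 = 164.3675; share = 0.8386.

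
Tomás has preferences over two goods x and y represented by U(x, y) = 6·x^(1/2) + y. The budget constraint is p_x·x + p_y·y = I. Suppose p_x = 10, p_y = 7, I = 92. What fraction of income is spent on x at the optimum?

Utility is quasi-linear in y; the FOC for x is 3/√x = p_x/p_y.
Solve: √x = 3·p_y/p_x, so x*(p_x,p_y) = (3·p_y/p_x)², and y* = (I − p_x·x*)/p_y.
Plugging in: x* = (3·7/10)² = 4.41, y* = 6.8429.
Expenditure on x: 10·4.41 = 44.1; share = 0.4793.

share on x = 0.4793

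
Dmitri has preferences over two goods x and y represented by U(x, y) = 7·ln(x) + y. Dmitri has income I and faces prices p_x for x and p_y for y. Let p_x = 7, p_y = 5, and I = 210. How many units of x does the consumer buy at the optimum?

x* = 5

Set MRS = p_x/p_y: (7/x)/1 = p_x/p_y.
So x*(p_x,p_y) = 7·p_y/p_x, independent of income; and y* = (I − 7·p_y)/p_y.
At the given prices: x* = 7·5/7 = 5.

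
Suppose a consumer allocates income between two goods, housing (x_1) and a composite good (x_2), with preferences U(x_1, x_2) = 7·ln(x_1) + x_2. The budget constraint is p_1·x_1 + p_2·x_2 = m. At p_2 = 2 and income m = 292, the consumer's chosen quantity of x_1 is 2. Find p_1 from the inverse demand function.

Set MRS = p_1/p_2: (7/x_1)/1 = p_1/p_2.
So x_1*(p_1,p_2) = 7·p_2/p_1, independent of income; and x_2* = (m − 7·p_2)/p_2.
Set x_1* = 2 in the demand function and solve for p_1: p_1 = 7.

p_1 = 7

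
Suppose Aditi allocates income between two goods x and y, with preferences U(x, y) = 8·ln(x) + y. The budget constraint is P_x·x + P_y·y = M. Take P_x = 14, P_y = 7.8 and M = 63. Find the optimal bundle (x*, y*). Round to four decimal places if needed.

x* = 4.4571, y* = 0.0769

At the given prices: x* = 8·7.8/14 = 4.4571, and y* = 0.0769.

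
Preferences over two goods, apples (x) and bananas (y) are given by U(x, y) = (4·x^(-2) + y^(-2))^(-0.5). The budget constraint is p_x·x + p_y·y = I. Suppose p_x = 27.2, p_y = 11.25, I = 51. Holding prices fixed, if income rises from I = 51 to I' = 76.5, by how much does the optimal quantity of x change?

Δx* = 0.6946

MRS = MU_x/MU_y = 4·(y/x)^(3). Set equal to p_x/p_y.
Hence y/x = ((1/4)·p_x/p_y)^(1/(3)), i.e. raised to the 1/3 power.
Substitute y = (y/x)·x into the budget: x* = I/(p_x + p_y·(y/x)).
Numerically y/x = 0.84551, so x* = 51/(27.2 + 11.25·0.84551) = 1.3892.
At I' = 76.5: x* = 2.0838. Change: 2.0838 − 1.3892 = 0.6946.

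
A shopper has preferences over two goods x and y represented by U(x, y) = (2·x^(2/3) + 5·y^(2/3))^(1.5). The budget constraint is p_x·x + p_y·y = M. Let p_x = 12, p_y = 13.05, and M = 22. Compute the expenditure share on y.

MU_x ∝ 2·x^(-1/3), MU_y ∝ 5·y^(-1/3), so MRS = (2/5)·(y/x)^(1/3) = p_x/p_y.
Solve for the ratio: y/x = [(5/2)·p_x/p_y]^(3).
With the ratio pinned down, the budget gives x* = M/(p_x + p_y·(y/x)) and y* = (y/x)·x*.
Numerically y/x = 12.148768, so x* = 22/(12 + 13.05·12.148768) = 0.129 and y* = 12.148768·0.129 = 1.5672.
Expenditure on y: 13.05·1.5672 = 20.452; share = 0.9296.

share on y = 0.9296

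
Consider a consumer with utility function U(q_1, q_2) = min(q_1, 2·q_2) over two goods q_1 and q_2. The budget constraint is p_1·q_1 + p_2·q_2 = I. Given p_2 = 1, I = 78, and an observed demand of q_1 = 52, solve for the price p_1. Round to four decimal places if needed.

Leontief preferences: the optimum is at the kink where q_1/2 = q_2/1, i.e. q_2 = (1/2)·q_1.
Budget: p_1·q_1 + p_2·(1/2)·q_1 = I, so (2·p_1 + p_2)·q_1 = 2·I.
Demand: q_1*(p_1,p_2,I) = 2·I/(2·p_1 + p_2), q_2* = I/(2·p_1 + p_2).
Set q_1* = 52 in the demand function and solve for p_1: p_1 = 1.

p_1 = 1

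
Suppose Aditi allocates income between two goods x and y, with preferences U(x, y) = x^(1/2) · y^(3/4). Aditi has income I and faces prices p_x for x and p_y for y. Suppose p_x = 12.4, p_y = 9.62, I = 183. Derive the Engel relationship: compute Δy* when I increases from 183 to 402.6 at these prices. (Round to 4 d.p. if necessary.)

The MRS is (2/3)·y/x. Set MRS = p_x/p_y.
So 0.5·p_y·y = 0.75·p_x·x; combined with the budget, a share 0.4 of income goes to x.
Demand: x*(p_x,p_y,I) = 0.4·I/p_x and y* = 0.6·I/p_y.
At p_x=12.4, p_y=9.62, I=183: y* = 0.6·183/9.62 = 11.4137.
At I' = 402.6: y* = 25.1102. Change: 25.1102 − 11.4137 = 13.6965.

Δy* = 13.6965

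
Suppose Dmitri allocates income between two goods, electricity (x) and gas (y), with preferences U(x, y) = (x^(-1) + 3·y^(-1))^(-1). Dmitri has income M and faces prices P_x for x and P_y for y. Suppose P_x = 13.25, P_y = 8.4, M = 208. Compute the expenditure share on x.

MRS = MU_x/MU_y = (1/3)·(y/x)^(2). Set equal to P_x/P_y.
Solve for the ratio: y/x = [3·P_x/P_y]^(0.5).
Substitute y = (y/x)·x into the budget: x* = M/(P_x + P_y·(y/x)).
Numerically y/x = 2.175349, so x* = 208/(13.25 + 8.4·2.175349) = 6.5984 and y* = 2.175349·6.5984 = 14.3538.
Expenditure on x: 13.25·6.5984 = 87.4284; share = 0.4203.

share on x = 0.4203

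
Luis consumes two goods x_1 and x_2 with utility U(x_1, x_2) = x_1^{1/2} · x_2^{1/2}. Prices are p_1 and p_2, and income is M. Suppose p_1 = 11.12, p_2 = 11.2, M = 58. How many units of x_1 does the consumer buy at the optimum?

x_1* = 2.6079

Tangency: MRS = x_2/x_1 = p_1/p_2.
Rearranging, p_2·x_2 = p_1·x_1. Substituting into the budget gives p_1·x_1·(1 + 1) = M.
Demand: x_1*(p_1,p_2,M) = 0.5·M/p_1 and x_2* = 0.5·M/p_2.
At p_1=11.12, p_2=11.2, M=58: x_1* = 0.5·58/11.12 = 2.6079.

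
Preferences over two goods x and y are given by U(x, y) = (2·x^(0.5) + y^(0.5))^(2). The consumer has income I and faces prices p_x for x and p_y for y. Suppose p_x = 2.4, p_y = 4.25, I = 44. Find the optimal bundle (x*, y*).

MRS = MU_x/MU_y = 2·(y/x)^(0.5). Set equal to p_x/p_y.
Hence y/x = ((1/2)·p_x/p_y)^(1/(0.5)), i.e. raised to the 2 power.
With the ratio pinned down, the budget gives x* = I/(p_x + p_y·(y/x)) and y* = (y/x)·x*.
Numerically y/x = 0.079723, so x* = 44/(2.4 + 4.25·0.079723) = 16.0653 and y* = 0.079723·16.0653 = 1.2808.

x* = 16.0653, y* = 1.2808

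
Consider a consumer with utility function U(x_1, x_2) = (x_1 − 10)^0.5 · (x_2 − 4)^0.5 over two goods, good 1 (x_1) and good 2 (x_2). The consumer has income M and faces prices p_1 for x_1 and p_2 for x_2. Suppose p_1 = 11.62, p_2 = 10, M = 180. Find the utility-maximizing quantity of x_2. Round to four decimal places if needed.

x_2* = 5.19

MRS = (x_2−4)/(x_1−10). Tangency with p_1/p_2 gives x_2−4 = (p_1/p_2)·(x_1−10).
Substituting into the budget: x_1* = 10 + 0.5·(M − 10·p_1 − 4·p_2)/p_1, and x_2* = 4 + 0.5·(…)/p_2.
Discretionary income = 180 − 10·11.62 − 4·10 = 23.8; x_2* = 4 + 0.5·23.8/10 = 5.19.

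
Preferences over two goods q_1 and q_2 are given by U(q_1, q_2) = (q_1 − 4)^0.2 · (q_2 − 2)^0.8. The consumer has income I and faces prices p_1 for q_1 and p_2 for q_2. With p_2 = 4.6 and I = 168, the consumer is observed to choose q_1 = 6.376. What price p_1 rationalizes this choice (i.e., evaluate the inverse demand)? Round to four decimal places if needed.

MRS = (1/4)·(q_2−2)/(q_1−4). Tangency with p_1/p_2 gives q_2−2 = 4·(p_1/p_2)·(q_1−4).
After buying the subsistence bundle (4, 2), a share 0.2 of the remaining income goes to q_1: q_1* = 4 + 0.2·(I − 4p_1 − 2p_2)/p_1.
Set q_1* = 6.376 in the demand function and solve for p_1: p_1 = 10.

p_1 = 10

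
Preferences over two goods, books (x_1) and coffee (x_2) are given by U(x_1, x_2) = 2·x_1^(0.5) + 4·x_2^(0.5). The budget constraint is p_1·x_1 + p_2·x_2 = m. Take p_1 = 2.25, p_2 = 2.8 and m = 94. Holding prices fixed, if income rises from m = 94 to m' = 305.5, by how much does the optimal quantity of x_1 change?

Δx_1* = 22.3051

MRS = MU_x_1/MU_x_2 = (1/2)·(x_2/x_1)^(0.5). Set equal to p_1/p_2.
Hence x_2/x_1 = (2·p_1/p_2)^(1/(0.5)), i.e. raised to the 2 power.
Substitute x_2 = (x_2/x_1)·x_1 into the budget: x_1* = m/(p_1 + p_2·(x_2/x_1)).
Numerically x_2/x_1 = 2.582908, so x_1* = 94/(2.25 + 2.8·2.582908) = 9.9134.
At m' = 305.5: x_1* = 32.2185. Change: 32.2185 − 9.9134 = 22.3051.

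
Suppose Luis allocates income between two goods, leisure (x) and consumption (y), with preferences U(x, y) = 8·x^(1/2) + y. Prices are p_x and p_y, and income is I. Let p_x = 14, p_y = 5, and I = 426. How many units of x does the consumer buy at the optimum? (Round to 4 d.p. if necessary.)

x* = 2.0408

Utility is quasi-linear in y; the FOC for x is 4/√x = p_x/p_y.
Solve: √x = 4·p_y/p_x, so x*(p_x,p_y) = (4·p_y/p_x)², and y* = (I − p_x·x*)/p_y.
Plugging in: x* = (4·5/14)² = 2.0408.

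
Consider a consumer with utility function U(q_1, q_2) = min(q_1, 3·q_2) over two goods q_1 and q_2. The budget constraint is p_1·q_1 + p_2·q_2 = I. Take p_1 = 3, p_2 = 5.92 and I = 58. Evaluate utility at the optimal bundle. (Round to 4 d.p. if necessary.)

V = 11.6622

Here 3·3 + 5.92 = 14.92, giving q_1* = 11.6622 and q_2* = 3.8874.
Utility at the optimum: U(11.6622, 3.8874) = 11.6622.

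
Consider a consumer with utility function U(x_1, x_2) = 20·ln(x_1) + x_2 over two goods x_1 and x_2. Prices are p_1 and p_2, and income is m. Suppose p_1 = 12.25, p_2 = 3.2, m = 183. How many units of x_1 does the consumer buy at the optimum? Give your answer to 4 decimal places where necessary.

x_1* = 5.2245

MU_x_1 = 20/x_1, MU_x_2 = 1. Tangency: 20/x_1 = p_1/p_2.
So x_1*(p_1,p_2) = 20·p_2/p_1, independent of income; and x_2* = (m − 20·p_2)/p_2.
At the given prices: x_1* = 20·3.2/12.25 = 5.2245.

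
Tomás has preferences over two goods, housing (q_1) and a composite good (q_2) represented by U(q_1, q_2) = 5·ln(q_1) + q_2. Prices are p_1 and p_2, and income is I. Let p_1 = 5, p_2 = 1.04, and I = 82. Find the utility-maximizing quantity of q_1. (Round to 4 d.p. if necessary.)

q_1* = 1.04

At the given prices: q_1* = 5·1.04/5 = 1.04.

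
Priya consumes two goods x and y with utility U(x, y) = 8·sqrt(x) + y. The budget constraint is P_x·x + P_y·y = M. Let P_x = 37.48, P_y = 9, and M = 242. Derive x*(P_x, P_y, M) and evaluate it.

x* = 0.9226

MU_x = 4/√x, MU_y = 1. Tangency: 4/√x = P_x/P_y.
Solve: √x = 4·P_y/P_x, so x*(P_x,P_y) = (4·P_y/P_x)², and y* = (M − P_x·x*)/P_y.
Plugging in: x* = (4·9/37.48)² = 0.9226.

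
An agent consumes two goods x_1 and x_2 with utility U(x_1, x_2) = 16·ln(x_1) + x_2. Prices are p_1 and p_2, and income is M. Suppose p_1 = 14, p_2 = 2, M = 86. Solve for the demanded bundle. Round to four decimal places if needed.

x_1* = 2.2857, x_2* = 27

Set MRS = p_1/p_2: (16/x_1)/1 = p_1/p_2.
So x_1*(p_1,p_2) = 16·p_2/p_1, independent of income; and x_2* = (M − 16·p_2)/p_2.
At the given prices: x_1* = 16·2/14 = 2.2857, and x_2* = 27.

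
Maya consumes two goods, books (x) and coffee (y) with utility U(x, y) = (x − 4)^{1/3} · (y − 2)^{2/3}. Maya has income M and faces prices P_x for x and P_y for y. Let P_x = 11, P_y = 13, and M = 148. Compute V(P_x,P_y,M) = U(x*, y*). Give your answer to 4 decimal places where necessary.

Let x' = x−4, y' = y−2. MRS = (1/2)·y'/x' = P_x/P_y.
After buying the subsistence bundle (4, 2), a share 1/3 of the remaining income goes to x: x* = 4 + 1/3·(M − 4P_x − 2P_y)/P_x.
Discretionary income = 148 − 4·11 − 2·13 = 78; x* = 4 + 1/3·78/11 = 6.3636; y* = 2 + 2/3·78/13 = 6.
Utility at the optimum: U(6.3636, 6) = 3.3566.

V = 3.3566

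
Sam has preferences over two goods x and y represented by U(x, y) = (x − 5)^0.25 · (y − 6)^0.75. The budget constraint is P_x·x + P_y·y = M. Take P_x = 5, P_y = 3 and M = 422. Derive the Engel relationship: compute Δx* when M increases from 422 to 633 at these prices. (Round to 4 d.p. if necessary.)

Δx* = 10.55

After buying the subsistence bundle (5, 6), a share 0.25 of the remaining income goes to x: x* = 5 + 0.25·(M − 5P_x − 6P_y)/P_x.
Discretionary income = 422 − 5·5 − 6·3 = 379; x* = 5 + 0.25·379/5 = 23.95.
At M' = 633: x* = 34.5. Change: 34.5 − 23.95 = 10.55.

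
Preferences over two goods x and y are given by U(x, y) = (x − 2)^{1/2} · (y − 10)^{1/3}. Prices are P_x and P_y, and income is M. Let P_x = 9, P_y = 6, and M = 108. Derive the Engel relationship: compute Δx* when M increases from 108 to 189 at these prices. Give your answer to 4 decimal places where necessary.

Let x' = x−2, y' = y−10. MRS = (3/2)·y'/x' = P_x/P_y.
Substituting into the budget: x* = 2 + 0.6·(M − 2·P_x − 10·P_y)/P_x, and y* = 10 + 0.4·(…)/P_y.
Discretionary income = 108 − 2·9 − 10·6 = 30; x* = 2 + 0.6·30/9 = 4.
At M' = 189: x* = 9.4. Change: 9.4 − 4 = 5.4.

Δx* = 5.4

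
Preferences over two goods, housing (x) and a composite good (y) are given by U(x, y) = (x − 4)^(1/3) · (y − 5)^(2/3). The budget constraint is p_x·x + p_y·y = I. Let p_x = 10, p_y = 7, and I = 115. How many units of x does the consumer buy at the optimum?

x* = 5.3333

Let x' = x−4, y' = y−5. MRS = (1/2)·y'/x' = p_x/p_y.
After buying the subsistence bundle (4, 5), a share 1/3 of the remaining income goes to x: x* = 4 + 1/3·(I − 4p_x − 5p_y)/p_x.
Discretionary income = 115 − 4·10 − 5·7 = 40; x* = 4 + 1/3·40/10 = 5.3333.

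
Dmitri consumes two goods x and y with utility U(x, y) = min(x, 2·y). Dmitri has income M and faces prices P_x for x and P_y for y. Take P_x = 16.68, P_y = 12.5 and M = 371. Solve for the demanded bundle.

Demand: x*(P_x,P_y,M) = 2·M/(2·P_x + P_y), y* = M/(2·P_x + P_y).
Here 2·16.68 + 12.5 = 45.86, giving x* = 16.1797 and y* = 8.0898.

x* = 16.1797, y* = 8.0898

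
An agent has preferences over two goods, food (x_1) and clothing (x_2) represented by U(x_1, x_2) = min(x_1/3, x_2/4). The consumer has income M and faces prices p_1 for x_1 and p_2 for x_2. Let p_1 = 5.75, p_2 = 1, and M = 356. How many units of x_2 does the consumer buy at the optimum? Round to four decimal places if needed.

x_2* = 67.0118

With perfect complements, no substitution: consume in ratio x_1:x_2 = 3:4.
Budget: p_1·x_1 + p_2·(4/3)·x_1 = M, so (3·p_1 + 4·p_2)·x_1 = 3·M.
Demand: x_1*(p_1,p_2,M) = 3·M/(3·p_1 + 4·p_2), x_2* = 4·M/(3·p_1 + 4·p_2).
Here 3·5.75 + 4·1 = 21.25, giving x_2* = 67.0118.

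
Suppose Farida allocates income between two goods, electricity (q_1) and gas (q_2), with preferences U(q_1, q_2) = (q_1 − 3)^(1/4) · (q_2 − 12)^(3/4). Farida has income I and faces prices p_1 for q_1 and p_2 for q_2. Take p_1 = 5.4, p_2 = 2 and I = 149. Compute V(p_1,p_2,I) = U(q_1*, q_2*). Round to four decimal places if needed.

V = 24.1846

MRS = (1/3)·(q_2−12)/(q_1−3). Tangency with p_1/p_2 gives q_2−12 = 3·(p_1/p_2)·(q_1−3).
After buying the subsistence bundle (3, 12), a share 0.25 of the remaining income goes to q_1: q_1* = 3 + 0.25·(I − 3p_1 − 12p_2)/p_1.
Discretionary income = 149 − 3·5.4 − 12·2 = 108.8; q_1* = 3 + 0.25·108.8/5.4 = 8.037; q_2* = 12 + 0.75·108.8/2 = 52.8.
Utility at the optimum: U(8.037, 52.8) = 24.1846.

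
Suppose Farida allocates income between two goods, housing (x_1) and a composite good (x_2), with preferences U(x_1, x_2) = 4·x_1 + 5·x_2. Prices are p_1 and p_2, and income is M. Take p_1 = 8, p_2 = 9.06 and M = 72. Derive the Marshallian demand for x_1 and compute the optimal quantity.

x_2 gives more utility per dollar, so spend all income on x_2: x_2* = M/p_2, x_1* = 0.
Numerically: x_1* = 0, x_2* = 7.947.

x_1* = 0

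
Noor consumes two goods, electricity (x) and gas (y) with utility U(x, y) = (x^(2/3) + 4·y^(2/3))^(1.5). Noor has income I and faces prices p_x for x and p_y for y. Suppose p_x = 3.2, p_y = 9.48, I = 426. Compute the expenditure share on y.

share on y = 0.8794

With the ratio pinned down, the budget gives x* = I/(p_x + p_y·(y/x)) and y* = (y/x)·x*.
Numerically y/x = 2.461529, so x* = 426/(3.2 + 9.48·2.461529) = 16.0541 and y* = 2.461529·16.0541 = 39.5176.
Expenditure on y: 9.48·39.5176 = 374.6269; share = 0.8794.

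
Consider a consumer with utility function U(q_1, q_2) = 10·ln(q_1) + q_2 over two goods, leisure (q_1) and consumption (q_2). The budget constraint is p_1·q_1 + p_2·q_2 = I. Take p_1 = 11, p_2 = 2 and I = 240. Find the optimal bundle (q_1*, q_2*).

q_1* = 1.8182, q_2* = 110

Set MRS = p_1/p_2: (10/q_1)/1 = p_1/p_2.
So q_1*(p_1,p_2) = 10·p_2/p_1, independent of income; and q_2* = (I − 10·p_2)/p_2.
At the given prices: q_1* = 10·2/11 = 1.8182, and q_2* = 110.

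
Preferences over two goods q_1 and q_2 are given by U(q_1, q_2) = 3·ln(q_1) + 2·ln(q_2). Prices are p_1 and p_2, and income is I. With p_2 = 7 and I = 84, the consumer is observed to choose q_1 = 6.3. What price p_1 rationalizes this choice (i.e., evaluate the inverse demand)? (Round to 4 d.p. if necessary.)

The MRS is (3/2)·q_2/q_1. Set MRS = p_1/p_2.
Rearranging, p_2·q_2 = (2/3)·p_1·q_1. Substituting into the budget gives p_1·q_1·(1 + (2/3)) = I.
Demand: q_1*(p_1,p_2,I) = 0.6·I/p_1 and q_2* = 0.4·I/p_2.
Set q_1* = 6.3 in the demand function and solve for p_1: p_1 = 8.

p_1 = 8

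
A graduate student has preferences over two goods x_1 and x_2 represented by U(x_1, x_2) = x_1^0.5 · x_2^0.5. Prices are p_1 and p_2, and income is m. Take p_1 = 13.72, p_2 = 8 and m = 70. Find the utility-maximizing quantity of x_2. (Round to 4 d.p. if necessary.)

x_2* = 4.375

Tangency: MRS = x_2/x_1 = p_1/p_2.
So 0.5·p_2·x_2 = 0.5·p_1·x_1; combined with the budget, a share 0.5 of income goes to x_1.
Demand: x_1*(p_1,p_2,m) = 0.5·m/p_1 and x_2* = 0.5·m/p_2.
At p_1=13.72, p_2=8, m=70: x_2* = 0.5·70/8 = 4.375.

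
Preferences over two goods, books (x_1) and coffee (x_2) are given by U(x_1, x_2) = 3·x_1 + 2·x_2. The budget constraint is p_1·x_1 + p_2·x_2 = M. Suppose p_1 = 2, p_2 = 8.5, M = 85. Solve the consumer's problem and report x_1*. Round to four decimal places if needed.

Perfect substitutes: compare marginal utility per dollar. 3/p_1 vs 2/p_2 → 1.5 vs 0.2353.
x_1 gives more utility per dollar, so spend all income on x_1: x_1* = M/p_1, x_2* = 0.
Numerically: x_1* = 42.5, x_2* = 0.

x_1* = 42.5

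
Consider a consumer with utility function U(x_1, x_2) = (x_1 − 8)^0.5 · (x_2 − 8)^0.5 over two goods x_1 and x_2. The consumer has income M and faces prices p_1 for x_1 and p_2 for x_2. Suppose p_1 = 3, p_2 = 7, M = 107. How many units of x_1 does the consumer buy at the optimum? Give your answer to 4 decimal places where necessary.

Let x_1' = x_1−8, x_2' = x_2−8. MRS = x_2'/x_1' = p_1/p_2.
After buying the subsistence bundle (8, 8), a share 0.5 of the remaining income goes to x_1: x_1* = 8 + 0.5·(M − 8p_1 − 8p_2)/p_1.
Discretionary income = 107 − 8·3 − 8·7 = 27; x_1* = 8 + 0.5·27/3 = 12.5.

x_1* = 12.5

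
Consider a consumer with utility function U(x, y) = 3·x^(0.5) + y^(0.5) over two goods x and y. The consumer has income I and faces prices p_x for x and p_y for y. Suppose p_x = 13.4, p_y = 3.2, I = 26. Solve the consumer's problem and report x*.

MRS = MU_x/MU_y = 3·(y/x)^(0.5). Set equal to p_x/p_y.
Hence y/x = ((1/3)·p_x/p_y)^(1/(0.5)), i.e. raised to the 2 power.
Substitute y = (y/x)·x into the budget: x* = I/(p_x + p_y·(y/x)).
Numerically y/x = 1.948351, so x* = 26/(13.4 + 3.2·1.948351) = 1.3242.

x* = 1.3242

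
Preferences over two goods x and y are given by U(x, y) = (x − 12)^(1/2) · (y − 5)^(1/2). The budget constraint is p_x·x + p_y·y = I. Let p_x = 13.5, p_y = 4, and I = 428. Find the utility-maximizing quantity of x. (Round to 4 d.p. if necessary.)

x* = 21.1111

Let x' = x−12, y' = y−5. MRS = y'/x' = p_x/p_y.
Substituting into the budget: x* = 12 + 0.5·(I − 12·p_x − 5·p_y)/p_x, and y* = 5 + 0.5·(…)/p_y.
Discretionary income = 428 − 12·13.5 − 5·4 = 246; x* = 12 + 0.5·246/13.5 = 21.1111.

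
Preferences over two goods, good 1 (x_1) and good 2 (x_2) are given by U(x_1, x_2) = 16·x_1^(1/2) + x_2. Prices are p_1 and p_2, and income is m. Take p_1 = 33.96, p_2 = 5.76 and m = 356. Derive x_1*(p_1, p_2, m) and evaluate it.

x_1* = 1.8412

Solve: √x_1 = 8·p_2/p_1, so x_1*(p_1,p_2) = (8·p_2/p_1)², and x_2* = (m − p_1·x_1*)/p_2.
Plugging in: x_1* = (8·5.76/33.96)² = 1.8412.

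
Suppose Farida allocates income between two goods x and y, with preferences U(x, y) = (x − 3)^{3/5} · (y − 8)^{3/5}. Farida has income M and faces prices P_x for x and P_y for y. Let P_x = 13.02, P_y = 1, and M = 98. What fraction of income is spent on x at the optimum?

share on x = 0.6585

MRS = (y−8)/(x−3). Tangency with P_x/P_y gives y−8 = (P_x/P_y)·(x−3).
After buying the subsistence bundle (3, 8), a share 0.5 of the remaining income goes to x: x* = 3 + 0.5·(M − 3P_x − 8P_y)/P_x.
Discretionary income = 98 − 3·13.02 − 8·1 = 50.94; x* = 3 + 0.5·50.94/13.02 = 4.9562; y* = 8 + 0.5·50.94/1 = 33.47.
Expenditure on x: 13.02·4.9562 = 64.53; share = 0.6585.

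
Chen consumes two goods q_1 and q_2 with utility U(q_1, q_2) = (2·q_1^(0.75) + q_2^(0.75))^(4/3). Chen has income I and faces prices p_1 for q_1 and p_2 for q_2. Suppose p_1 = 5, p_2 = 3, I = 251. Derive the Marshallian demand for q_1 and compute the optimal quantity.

q_1* = 38.9343

From the CES first-order condition, 2·(q_2/q_1)^(0.25) = p_1/p_2.
Solve for the ratio: q_2/q_1 = [(1/2)·p_1/p_2]^(4).
With the ratio pinned down, the budget gives q_1* = I/(p_1 + p_2·(q_2/q_1)) and q_2* = (q_2/q_1)·q_1*.
Numerically q_2/q_1 = 0.482253, so q_1* = 251/(5 + 3·0.482253) = 38.9343.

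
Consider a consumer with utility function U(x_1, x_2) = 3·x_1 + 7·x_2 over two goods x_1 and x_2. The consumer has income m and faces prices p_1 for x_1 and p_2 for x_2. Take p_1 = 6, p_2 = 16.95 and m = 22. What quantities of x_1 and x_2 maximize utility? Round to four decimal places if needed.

x_1* = 3.6667, x_2* = 0

Perfect substitutes: compare marginal utility per dollar. 3/p_1 vs 7/p_2 → 0.5 vs 0.413.
x_1 gives more utility per dollar, so spend all income on x_1: x_1* = m/p_1, x_2* = 0.
Numerically: x_1* = 3.6667, x_2* = 0.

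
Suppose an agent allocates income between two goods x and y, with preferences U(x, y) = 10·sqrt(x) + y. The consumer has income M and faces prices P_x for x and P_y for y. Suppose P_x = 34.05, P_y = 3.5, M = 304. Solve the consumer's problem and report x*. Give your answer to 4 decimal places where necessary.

Utility is quasi-linear in y; the FOC for x is 5/√x = P_x/P_y.
Thus x* = (5·P_y/P_x)² — independent of M — with the rest of income spent on y.
Plugging in: x* = (5·3.5/34.05)² = 0.2641.

x* = 0.2641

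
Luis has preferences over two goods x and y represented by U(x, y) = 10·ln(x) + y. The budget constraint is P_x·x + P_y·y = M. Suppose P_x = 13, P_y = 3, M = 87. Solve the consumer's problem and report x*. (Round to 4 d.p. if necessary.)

x* = 2.3077

Set MRS = P_x/P_y: (10/x)/1 = P_x/P_y.
So x*(P_x,P_y) = 10·P_y/P_x, independent of income; and y* = (M − 10·P_y)/P_y.
At the given prices: x* = 10·3/13 = 2.3077.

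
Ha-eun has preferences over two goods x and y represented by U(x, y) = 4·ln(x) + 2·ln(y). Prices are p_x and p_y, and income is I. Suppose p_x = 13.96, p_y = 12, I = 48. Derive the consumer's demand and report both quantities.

x* = 2.2923, y* = 1.3333

The MRS is 2·y/x. Set MRS = p_x/p_y.
So 4·p_y·y = 2·p_x·x; combined with the budget, a share 2/3 of income goes to x.
Demand: x*(p_x,p_y,I) = 2/3·I/p_x and y* = 1/3·I/p_y.
At p_x=13.96, p_y=12, I=48: x* = 2/3·48/13.96 = 2.2923, y* = 1.3333.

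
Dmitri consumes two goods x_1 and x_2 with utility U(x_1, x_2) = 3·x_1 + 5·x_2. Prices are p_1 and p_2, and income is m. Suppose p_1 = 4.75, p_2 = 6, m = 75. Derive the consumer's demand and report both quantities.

Perfect substitutes: compare marginal utility per dollar. 3/p_1 vs 5/p_2 → 0.6316 vs 0.8333.
x_2 gives more utility per dollar, so spend all income on x_2: x_2* = m/p_2, x_1* = 0.
Numerically: x_1* = 0, x_2* = 12.5.

x_1* = 0, x_2* = 12.5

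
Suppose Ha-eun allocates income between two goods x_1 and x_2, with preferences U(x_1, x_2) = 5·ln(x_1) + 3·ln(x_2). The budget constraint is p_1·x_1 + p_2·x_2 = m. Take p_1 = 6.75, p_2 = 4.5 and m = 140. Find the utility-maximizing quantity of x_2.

At p_1=6.75, p_2=4.5, m=140: x_2* = 0.375·140/4.5 = 11.6667.

x_2* = 11.6667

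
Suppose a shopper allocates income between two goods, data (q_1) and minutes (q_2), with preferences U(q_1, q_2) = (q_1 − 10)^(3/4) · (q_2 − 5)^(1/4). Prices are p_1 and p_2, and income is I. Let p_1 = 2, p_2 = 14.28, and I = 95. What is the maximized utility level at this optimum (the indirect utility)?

V = 0.6275

Let q_1' = q_1−10, q_2' = q_2−5. MRS = 3·q_2'/q_1' = p_1/p_2.
After buying the subsistence bundle (10, 5), a share 0.75 of the remaining income goes to q_1: q_1* = 10 + 0.75·(I − 10p_1 − 5p_2)/p_1.
Discretionary income = 95 − 10·2 − 5·14.28 = 3.6; q_1* = 10 + 0.75·3.6/2 = 11.35; q_2* = 5 + 0.25·3.6/14.28 = 5.063.
Utility at the optimum: U(11.35, 5.063) = 0.6275.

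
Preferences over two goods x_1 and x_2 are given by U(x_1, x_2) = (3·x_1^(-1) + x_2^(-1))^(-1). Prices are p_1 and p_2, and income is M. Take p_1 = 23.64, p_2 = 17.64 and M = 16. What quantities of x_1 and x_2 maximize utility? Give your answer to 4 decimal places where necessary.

MU_x_1 ∝ 3·x_1^(-2), MU_x_2 ∝ x_2^(-2), so MRS = 3·(x_2/x_1)^(2) = p_1/p_2.
Hence x_2/x_1 = ((1/3)·p_1/p_2)^(1/(2)), i.e. raised to the 0.5 power.
With the ratio pinned down, the budget gives x_1* = M/(p_1 + p_2·(x_2/x_1)) and x_2* = (x_2/x_1)·x_1*.
Numerically x_2/x_1 = 0.668365, so x_1* = 16/(23.64 + 17.64·0.668365) = 0.4516 and x_2* = 0.668365·0.4516 = 0.3018.

x_1* = 0.4516, x_2* = 0.3018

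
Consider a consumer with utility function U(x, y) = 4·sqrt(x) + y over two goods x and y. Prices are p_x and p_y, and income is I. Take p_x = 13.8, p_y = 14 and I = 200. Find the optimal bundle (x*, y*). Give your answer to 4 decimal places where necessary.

MU_x = 2/√x, MU_y = 1. Tangency: 2/√x = p_x/p_y.
Solve: √x = 2·p_y/p_x, so x*(p_x,p_y) = (2·p_y/p_x)², and y* = (I − p_x·x*)/p_y.
Plugging in: x* = (2·14/13.8)² = 4.1168, y* = 10.2277.

x* = 4.1168, y* = 10.2277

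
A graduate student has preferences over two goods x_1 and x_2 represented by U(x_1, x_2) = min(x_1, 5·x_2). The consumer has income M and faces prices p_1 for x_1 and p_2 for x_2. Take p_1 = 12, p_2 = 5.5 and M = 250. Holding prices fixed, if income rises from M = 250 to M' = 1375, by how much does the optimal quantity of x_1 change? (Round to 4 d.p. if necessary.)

With perfect complements, no substitution: consume in ratio x_1:x_2 = 5:1.
Budget: p_1·x_1 + p_2·(1/5)·x_1 = M, so (5·p_1 + p_2)·x_1 = 5·M.
Demand: x_1*(p_1,p_2,M) = 5·M/(5·p_1 + p_2), x_2* = M/(5·p_1 + p_2).
Here 5·12 + 5.5 = 65.5, giving x_1* = 19.084.
At M' = 1375: x_1* = 104.9618. Change: 104.9618 − 19.084 = 85.8779.

Δx_1* = 85.8779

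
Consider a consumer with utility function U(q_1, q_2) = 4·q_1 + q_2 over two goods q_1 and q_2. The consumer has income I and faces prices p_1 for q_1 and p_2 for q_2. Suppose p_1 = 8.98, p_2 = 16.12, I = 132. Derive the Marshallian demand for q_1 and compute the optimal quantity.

Perfect substitutes: compare marginal utility per dollar. 4/p_1 vs 1/p_2 → 0.4454 vs 0.062.
q_1 gives more utility per dollar, so spend all income on q_1: q_1* = I/p_1, q_2* = 0.
Numerically: q_1* = 14.6993, q_2* = 0.

q_1* = 14.6993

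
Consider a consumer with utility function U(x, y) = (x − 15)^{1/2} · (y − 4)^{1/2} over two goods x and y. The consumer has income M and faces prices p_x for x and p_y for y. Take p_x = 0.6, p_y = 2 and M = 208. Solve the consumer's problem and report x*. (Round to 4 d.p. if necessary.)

MRS = (y−4)/(x−15). Tangency with p_x/p_y gives y−4 = (p_x/p_y)·(x−15).
After buying the subsistence bundle (15, 4), a share 0.5 of the remaining income goes to x: x* = 15 + 0.5·(M − 15p_x − 4p_y)/p_x.
Discretionary income = 208 − 15·0.6 − 4·2 = 191; x* = 15 + 0.5·191/0.6 = 174.1667.

x* = 174.1667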